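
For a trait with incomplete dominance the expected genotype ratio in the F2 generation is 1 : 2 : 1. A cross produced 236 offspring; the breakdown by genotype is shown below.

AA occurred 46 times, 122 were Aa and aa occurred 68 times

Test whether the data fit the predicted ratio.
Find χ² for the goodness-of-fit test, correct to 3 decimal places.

Ratio total = 4. Expected counts: 236×1/4 = 59, 236×2/4 = 118, 236×1/4 = 59.
cat         O        E   (O−E)²/E
AA         46       59     2.8644
Aa        122      118     0.1356
aa         68       59     1.3729
Sum = 4.373

4.373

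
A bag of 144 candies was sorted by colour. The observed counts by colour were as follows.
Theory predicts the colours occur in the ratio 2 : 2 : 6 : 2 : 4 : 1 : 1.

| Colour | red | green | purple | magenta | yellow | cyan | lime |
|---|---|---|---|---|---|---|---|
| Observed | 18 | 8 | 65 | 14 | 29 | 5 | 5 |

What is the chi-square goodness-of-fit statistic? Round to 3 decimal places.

13.052

Ratio total = 18. Expected counts: 144×2/18 = 16, 144×2/18 = 16, 144×6/18 = 48, 144×2/18 = 16, 144×4/18 = 32, 144×1/18 = 8, 144×1/18 = 8.
cat          O        E   (O−E)²/E
red         18       16     0.2500
green        8       16     4.0000
purple      65       48     6.0208
magenta     14       16     0.2500
yellow      29       32     0.2813
cyan         5        8     1.1250
lime         5        8     1.1250
Sum = 13.052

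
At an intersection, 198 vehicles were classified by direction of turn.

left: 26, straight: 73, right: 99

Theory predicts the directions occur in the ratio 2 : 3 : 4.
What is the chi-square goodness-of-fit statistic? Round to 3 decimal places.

Ratio total = 9. Expected counts: 198×2/9 = 44, 198×3/9 = 66, 198×4/9 = 88.
left: (26 − 44)²/44 = 324/44 = 7.3636
straight: (73 − 66)²/66 = 49/66 = 0.7424
right: (99 − 88)²/88 = 121/88 = 1.3750
Sum = 9.481

9.481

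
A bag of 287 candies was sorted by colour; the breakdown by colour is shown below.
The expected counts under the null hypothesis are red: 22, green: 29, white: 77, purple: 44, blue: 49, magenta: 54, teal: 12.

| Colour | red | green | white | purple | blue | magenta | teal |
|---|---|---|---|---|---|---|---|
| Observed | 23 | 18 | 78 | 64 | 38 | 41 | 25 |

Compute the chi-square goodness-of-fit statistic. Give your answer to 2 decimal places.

cat          O        E   (O−E)²/E
red         23       22      0.045
green       18       29      4.172
white       78       77      0.013
purple      64       44      9.091
blue        38       49      2.469
magenta     41       54      3.130
teal        25       12     14.083
Sum = 33.00

33.00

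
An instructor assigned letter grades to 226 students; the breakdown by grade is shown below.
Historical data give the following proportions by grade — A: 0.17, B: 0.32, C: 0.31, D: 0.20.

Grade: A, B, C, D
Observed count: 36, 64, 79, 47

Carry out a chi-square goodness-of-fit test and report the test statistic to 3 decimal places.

2.322

Expected counts E_i = n·p_i: 226×0.17 = 38.42, 226×0.32 = 72.32, 226×0.31 = 70.06, 226×0.20 = 45.2.
cat         O        E   (O−E)²/E
A          36    38.42     0.1524
B          64    72.32     0.9572
C          79    70.06     1.1408
D          47     45.2     0.0717
Sum = 2.322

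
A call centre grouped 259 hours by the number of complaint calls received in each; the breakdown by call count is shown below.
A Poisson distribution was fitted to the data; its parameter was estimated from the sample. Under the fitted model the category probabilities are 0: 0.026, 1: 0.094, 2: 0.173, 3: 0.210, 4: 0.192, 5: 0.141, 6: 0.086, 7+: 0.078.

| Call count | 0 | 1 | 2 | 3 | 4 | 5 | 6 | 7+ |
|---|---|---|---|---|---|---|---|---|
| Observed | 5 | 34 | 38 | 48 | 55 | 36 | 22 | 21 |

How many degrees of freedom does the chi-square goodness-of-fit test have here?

6

There are k = 8 categories and 1 parameter estimated from the data, so df = 8 − 1 − 1 = 6.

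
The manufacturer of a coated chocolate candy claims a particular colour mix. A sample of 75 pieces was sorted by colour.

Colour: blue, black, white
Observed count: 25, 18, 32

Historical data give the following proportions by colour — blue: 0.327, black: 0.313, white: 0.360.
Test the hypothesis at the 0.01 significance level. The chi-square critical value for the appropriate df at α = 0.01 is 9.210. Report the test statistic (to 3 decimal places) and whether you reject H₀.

2.212; do not reject

Expected counts E_i = n·p_i: 75×0.327 = 24.525, 75×0.313 = 23.475, 75×0.360 = 27.
blue: (25 − 24.525)²/24.525 = 0.225625/24.525 = 0.0092
black: (18 − 23.475)²/23.475 = 29.975625/23.475 = 1.2769
white: (32 − 27)²/27 = 25/27 = 0.9259
Sum = 2.212
df = 2. Since 2.212 < 9.210, we do not reject H₀.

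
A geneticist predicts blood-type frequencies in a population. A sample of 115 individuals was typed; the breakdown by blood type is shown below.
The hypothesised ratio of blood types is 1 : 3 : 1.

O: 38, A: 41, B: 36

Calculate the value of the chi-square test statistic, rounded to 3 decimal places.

28.493

Ratio total = 5. Expected counts: 115×1/5 = 23, 115×3/5 = 69, 115×1/5 = 23.
χ² = (38−23)²/23 + (41−69)²/69 + (36−23)²/23
   = 9.7826 + 11.3623 + 7.3478
Sum = 28.493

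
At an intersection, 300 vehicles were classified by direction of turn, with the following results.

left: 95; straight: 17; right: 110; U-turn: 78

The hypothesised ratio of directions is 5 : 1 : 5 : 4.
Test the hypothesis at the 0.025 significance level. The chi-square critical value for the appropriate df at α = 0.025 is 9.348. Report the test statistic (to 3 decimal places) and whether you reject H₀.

1.750; do not reject

Ratio total = 15. Expected counts: 300×5/15 = 100, 300×1/15 = 20, 300×5/15 = 100, 300×4/15 = 80.
cat           O        E   (O−E)²/E
left         95      100     0.2500
straight     17       20     0.4500
right       110      100     1.0000
U-turn       78       80     0.0500
Sum = 1.750
df = 3. Since 1.750 < 9.348, we do not reject H₀.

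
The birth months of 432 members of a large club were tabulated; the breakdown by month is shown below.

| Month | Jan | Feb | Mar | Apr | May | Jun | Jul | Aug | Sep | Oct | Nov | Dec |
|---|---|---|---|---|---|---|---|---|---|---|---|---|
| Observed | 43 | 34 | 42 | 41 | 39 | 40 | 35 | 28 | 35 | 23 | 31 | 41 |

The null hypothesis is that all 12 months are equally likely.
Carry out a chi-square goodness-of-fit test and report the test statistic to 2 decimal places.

Expected count for each of the 12 categories: 432/12 = 36.
χ² = (43−36)²/36 + (34−36)²/36 + (42−36)²/36 + (41−36)²/36 + (39−36)²/36 + (40−36)²/36 + (35−36)²/36 + (28−36)²/36 + (35−36)²/36 + (23−36)²/36 + (31−36)²/36 + (41−36)²/36
   = 1.361 + 0.111 + 1.000 + 0.694 + 0.250 + 0.444 + 0.028 + 1.778 + 0.028 + 4.694 + 0.694 + 0.694
Sum = 11.78

11.78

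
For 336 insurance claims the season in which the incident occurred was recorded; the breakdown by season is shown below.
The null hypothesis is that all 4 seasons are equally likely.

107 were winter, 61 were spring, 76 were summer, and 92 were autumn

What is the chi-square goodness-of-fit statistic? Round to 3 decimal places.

14.119

Expected count for each of the 4 categories: 336/4 = 84.
χ² = (107−84)²/84 + (61−84)²/84 + (76−84)²/84 + (92−84)²/84
   = 6.2976 + 6.2976 + 0.7619 + 0.7619
Sum = 14.119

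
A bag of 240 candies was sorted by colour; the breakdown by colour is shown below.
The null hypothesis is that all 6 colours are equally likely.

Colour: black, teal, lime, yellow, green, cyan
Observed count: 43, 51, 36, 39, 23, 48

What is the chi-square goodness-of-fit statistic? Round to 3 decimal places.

12.500

Under H₀ each category has probability 1/6, so each expected count is 240/6 = 40.
χ² = (43−40)²/40 + (51−40)²/40 + (36−40)²/40 + (39−40)²/40 + (23−40)²/40 + (48−40)²/40
   = 0.2250 + 3.0250 + 0.4000 + 0.0250 + 7.2250 + 1.6000
Sum = 12.500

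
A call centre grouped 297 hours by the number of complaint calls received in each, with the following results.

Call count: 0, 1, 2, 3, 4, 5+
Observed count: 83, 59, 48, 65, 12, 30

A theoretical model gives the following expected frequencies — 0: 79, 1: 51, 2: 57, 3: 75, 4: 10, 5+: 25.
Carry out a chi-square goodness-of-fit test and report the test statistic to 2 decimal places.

χ² = (83−79)²/79 + (59−51)²/51 + (48−57)²/57 + (65−75)²/75 + (12−10)²/10 + (30−25)²/25
   = 0.203 + 1.255 + 1.421 + 1.333 + 0.400 + 1.000
Sum = 5.61

5.61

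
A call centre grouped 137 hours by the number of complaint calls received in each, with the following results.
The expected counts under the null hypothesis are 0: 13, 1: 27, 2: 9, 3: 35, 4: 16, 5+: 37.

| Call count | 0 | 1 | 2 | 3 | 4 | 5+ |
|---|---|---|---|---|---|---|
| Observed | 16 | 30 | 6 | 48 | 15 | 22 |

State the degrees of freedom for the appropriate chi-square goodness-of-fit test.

There are k = 6 categories and no parameters were estimated from the data, so df = 6 − 1 = 5.

5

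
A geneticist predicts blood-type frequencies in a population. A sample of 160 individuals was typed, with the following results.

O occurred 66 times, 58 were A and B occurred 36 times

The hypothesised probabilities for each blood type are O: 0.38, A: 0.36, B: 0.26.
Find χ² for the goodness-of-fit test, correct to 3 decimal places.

Expected counts E_i = n·p_i: 160×0.38 = 60.8, 160×0.36 = 57.6, 160×0.26 = 41.6.
χ² = (66−60.8)²/60.8 + (58−57.6)²/57.6 + (36−41.6)²/41.6
   = 0.4447 + 0.0028 + 0.7538
Sum = 1.201

1.201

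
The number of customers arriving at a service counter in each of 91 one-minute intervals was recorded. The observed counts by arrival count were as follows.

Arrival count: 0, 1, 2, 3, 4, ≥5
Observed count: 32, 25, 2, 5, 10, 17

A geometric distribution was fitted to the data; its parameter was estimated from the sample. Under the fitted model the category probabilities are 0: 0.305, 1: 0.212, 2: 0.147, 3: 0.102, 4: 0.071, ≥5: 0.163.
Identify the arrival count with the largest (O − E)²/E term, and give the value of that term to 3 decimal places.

2, 9.676

Expected counts E_i = n·p_i: 91×0.305 = 27.755, 91×0.212 = 19.292, 91×0.147 = 13.377, 91×0.102 = 9.282, 91×0.071 = 6.461, 91×0.163 = 14.833.
0: (32 − 27.755)²/27.755 = 18.020025/27.755 = 0.6493
1: (25 − 19.292)²/19.292 = 32.581264/19.292 = 1.6888
2: (2 − 13.377)²/13.377 = 129.436129/13.377 = 9.6760
3: (5 − 9.282)²/9.282 = 18.335524/9.282 = 1.9754
4: (10 − 6.461)²/6.461 = 12.524521/6.461 = 1.9385
≥5: (17 − 14.833)²/14.833 = 4.695889/14.833 = 0.3166
The largest term is for 2: 9.676.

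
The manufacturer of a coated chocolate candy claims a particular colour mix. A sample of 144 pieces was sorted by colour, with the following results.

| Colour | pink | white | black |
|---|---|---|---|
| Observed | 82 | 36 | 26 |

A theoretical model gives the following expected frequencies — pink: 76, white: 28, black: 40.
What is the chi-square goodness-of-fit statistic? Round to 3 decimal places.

χ² = (82−76)²/76 + (36−28)²/28 + (26−40)²/40
   = 0.4737 + 2.2857 + 4.9000
Sum = 7.659

7.659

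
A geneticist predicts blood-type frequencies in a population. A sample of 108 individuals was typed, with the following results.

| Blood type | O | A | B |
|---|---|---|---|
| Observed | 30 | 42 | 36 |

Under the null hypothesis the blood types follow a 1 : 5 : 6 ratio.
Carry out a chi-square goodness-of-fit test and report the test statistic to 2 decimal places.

Ratio total = 12. Expected counts: 108×1/12 = 9, 108×5/12 = 45, 108×6/12 = 54.
χ² = (30−9)²/9 + (42−45)²/45 + (36−54)²/54
   = 49.000 + 0.200 + 6.000
Sum = 55.20

55.20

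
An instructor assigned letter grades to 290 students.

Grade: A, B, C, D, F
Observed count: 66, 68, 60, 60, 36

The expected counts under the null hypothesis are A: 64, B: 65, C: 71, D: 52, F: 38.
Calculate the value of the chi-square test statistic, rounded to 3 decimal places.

3.241

cat         O        E   (O−E)²/E
A          66       64     0.0625
B          68       65     0.1385
C          60       71     1.7042
D          60       52     1.2308
F          36       38     0.1053
Sum = 3.241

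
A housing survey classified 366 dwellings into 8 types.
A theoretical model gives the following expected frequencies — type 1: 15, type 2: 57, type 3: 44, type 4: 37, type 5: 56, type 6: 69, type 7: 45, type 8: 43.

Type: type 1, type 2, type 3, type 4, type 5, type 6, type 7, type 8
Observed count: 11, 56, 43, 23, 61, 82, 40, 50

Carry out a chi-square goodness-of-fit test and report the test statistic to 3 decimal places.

10.995

type 1: (11 − 15)²/15 = 16/15 = 1.0667
type 2: (56 − 57)²/57 = 1/57 = 0.0175
type 3: (43 − 44)²/44 = 1/44 = 0.0227
type 4: (23 − 37)²/37 = 196/37 = 5.2973
type 5: (61 − 56)²/56 = 25/56 = 0.4464
type 6: (82 − 69)²/69 = 169/69 = 2.4493
type 7: (40 − 45)²/45 = 25/45 = 0.5556
type 8: (50 − 43)²/43 = 49/43 = 1.1395
Sum = 10.995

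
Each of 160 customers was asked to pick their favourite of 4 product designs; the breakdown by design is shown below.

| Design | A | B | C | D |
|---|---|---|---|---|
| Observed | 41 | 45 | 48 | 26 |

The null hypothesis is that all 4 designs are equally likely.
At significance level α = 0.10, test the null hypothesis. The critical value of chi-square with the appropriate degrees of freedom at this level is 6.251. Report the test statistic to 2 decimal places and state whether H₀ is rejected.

Under H₀ each category has probability 1/4, so each expected count is 160/4 = 40.
cat         O        E   (O−E)²/E
A          41       40      0.025
B          45       40      0.625
C          48       40      1.600
D          26       40      4.900
Sum = 7.15
df = 3. Since 7.15 > 6.251, we reject H₀.

7.15; reject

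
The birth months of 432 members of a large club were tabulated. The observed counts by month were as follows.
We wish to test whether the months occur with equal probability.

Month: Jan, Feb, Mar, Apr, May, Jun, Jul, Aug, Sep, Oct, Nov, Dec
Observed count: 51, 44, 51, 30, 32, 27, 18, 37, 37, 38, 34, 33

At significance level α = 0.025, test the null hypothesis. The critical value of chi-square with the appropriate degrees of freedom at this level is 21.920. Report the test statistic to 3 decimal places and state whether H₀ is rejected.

27.500; reject

Under H₀ each category has probability 1/12, so each expected count is 432/12 = 36.
Jan: (51 − 36)²/36 = 225/36 = 6.2500
Feb: (44 − 36)²/36 = 64/36 = 1.7778
Mar: (51 − 36)²/36 = 225/36 = 6.2500
Apr: (30 − 36)²/36 = 36/36 = 1.0000
May: (32 − 36)²/36 = 16/36 = 0.4444
Jun: (27 − 36)²/36 = 81/36 = 2.2500
Jul: (18 − 36)²/36 = 324/36 = 9.0000
Aug: (37 − 36)²/36 = 1/36 = 0.0278
Sep: (37 − 36)²/36 = 1/36 = 0.0278
Oct: (38 − 36)²/36 = 4/36 = 0.1111
Nov: (34 − 36)²/36 = 4/36 = 0.1111
Dec: (33 − 36)²/36 = 9/36 = 0.2500
Sum = 27.500
df = 11. Since 27.500 > 21.920, we reject H₀.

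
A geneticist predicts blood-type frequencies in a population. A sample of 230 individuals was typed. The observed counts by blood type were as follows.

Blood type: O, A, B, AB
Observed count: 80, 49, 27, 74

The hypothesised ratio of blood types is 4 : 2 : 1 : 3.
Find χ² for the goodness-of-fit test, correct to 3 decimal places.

2.819

Ratio total = 10. Expected counts: 230×4/10 = 92, 230×2/10 = 46, 230×1/10 = 23, 230×3/10 = 69.
χ² = (80−92)²/92 + (49−46)²/46 + (27−23)²/23 + (74−69)²/69
   = 1.5652 + 0.1957 + 0.6957 + 0.3623
Sum = 2.819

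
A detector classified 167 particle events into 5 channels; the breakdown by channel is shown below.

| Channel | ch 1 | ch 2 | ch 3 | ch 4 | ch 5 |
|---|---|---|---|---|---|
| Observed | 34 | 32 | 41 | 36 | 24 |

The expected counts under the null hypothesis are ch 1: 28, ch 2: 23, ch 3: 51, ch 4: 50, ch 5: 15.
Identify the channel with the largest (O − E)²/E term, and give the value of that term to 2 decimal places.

ch 5, 5.40

cat         O        E   (O−E)²/E
ch 1       34       28      1.286
ch 2       32       23      3.522
ch 3       41       51      1.961
ch 4       36       50      3.920
ch 5       24       15      5.400
The largest term is for ch 5: 5.40.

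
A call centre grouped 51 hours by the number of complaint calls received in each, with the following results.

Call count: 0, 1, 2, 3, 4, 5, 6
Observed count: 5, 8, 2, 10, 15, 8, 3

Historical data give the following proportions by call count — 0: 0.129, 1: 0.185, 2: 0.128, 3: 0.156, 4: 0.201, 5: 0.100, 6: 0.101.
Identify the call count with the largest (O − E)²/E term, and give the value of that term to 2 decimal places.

Expected counts E_i = n·p_i: 51×0.129 = 6.579, 51×0.185 = 9.435, 51×0.128 = 6.528, 51×0.156 = 7.956, 51×0.201 = 10.251, 51×0.100 = 5.1, 51×0.101 = 5.151.
χ² = (5−6.579)²/6.579 + (8−9.435)²/9.435 + (2−6.528)²/6.528 + (10−7.956)²/7.956 + (15−10.251)²/10.251 + (8−5.1)²/5.1 + (3−5.151)²/5.151
   = 0.379 + 0.218 + 3.141 + 0.525 + 2.200 + 1.649 + 0.898
The largest term is for 2: 3.14.

2, 3.14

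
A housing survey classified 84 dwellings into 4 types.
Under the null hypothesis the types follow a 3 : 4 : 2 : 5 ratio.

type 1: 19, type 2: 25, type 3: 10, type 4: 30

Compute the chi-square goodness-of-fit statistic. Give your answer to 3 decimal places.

0.431

Ratio total = 14. Expected counts: 84×3/14 = 18, 84×4/14 = 24, 84×2/14 = 12, 84×5/14 = 30.
type 1: (19 − 18)²/18 = 1/18 = 0.0556
type 2: (25 − 24)²/24 = 1/24 = 0.0417
type 3: (10 − 12)²/12 = 4/12 = 0.3333
type 4: (30 − 30)²/30 = 0/30 = 0.0000
Sum = 0.431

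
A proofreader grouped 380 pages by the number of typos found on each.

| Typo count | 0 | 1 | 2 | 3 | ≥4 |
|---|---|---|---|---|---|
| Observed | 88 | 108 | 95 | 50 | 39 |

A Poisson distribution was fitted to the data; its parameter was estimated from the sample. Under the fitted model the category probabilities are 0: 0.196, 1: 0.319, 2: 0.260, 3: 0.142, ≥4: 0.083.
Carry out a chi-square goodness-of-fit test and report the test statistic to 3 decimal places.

Expected counts E_i = n·p_i: 380×0.196 = 74.48, 380×0.319 = 121.22, 380×0.260 = 98.8, 380×0.142 = 53.96, 380×0.083 = 31.54.
0: (88 − 74.48)²/74.48 = 182.7904/74.48 = 2.4542
1: (108 − 121.22)²/121.22 = 174.7684/121.22 = 1.4417
2: (95 − 98.8)²/98.8 = 14.44/98.8 = 0.1462
3: (50 − 53.96)²/53.96 = 15.6816/53.96 = 0.2906
≥4: (39 − 31.54)²/31.54 = 55.6516/31.54 = 1.7645
Sum = 6.097

6.097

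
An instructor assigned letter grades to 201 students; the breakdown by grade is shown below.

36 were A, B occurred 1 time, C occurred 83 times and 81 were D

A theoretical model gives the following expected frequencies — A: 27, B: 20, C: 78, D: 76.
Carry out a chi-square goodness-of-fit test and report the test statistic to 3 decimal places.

cat         O        E   (O−E)²/E
A          36       27     3.0000
B           1       20    18.0500
C          83       78     0.3205
D          81       76     0.3289
Sum = 21.699

21.699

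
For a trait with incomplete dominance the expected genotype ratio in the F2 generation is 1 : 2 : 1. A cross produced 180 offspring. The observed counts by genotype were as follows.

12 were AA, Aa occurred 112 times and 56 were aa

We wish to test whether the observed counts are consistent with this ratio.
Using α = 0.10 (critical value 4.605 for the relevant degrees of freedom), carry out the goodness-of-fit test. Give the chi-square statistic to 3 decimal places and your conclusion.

Ratio total = 4. Expected counts: 180×1/4 = 45, 180×2/4 = 90, 180×1/4 = 45.
AA: (12 − 45)²/45 = 1089/45 = 24.2000
Aa: (112 − 90)²/90 = 484/90 = 5.3778
aa: (56 − 45)²/45 = 121/45 = 2.6889
Sum = 32.267
df = 2. Since 32.267 > 4.605, we reject H₀.

32.267; reject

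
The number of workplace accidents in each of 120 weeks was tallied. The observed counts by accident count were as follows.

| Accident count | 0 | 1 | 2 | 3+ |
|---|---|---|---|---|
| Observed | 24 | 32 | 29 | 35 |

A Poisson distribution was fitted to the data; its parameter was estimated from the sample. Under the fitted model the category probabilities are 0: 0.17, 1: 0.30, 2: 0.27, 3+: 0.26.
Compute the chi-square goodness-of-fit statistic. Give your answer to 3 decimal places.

Expected counts E_i = n·p_i: 120×0.17 = 20.4, 120×0.30 = 36, 120×0.27 = 32.4, 120×0.26 = 31.2.
0: (24 − 20.4)²/20.4 = 12.96/20.4 = 0.6353
1: (32 − 36)²/36 = 16/36 = 0.4444
2: (29 − 32.4)²/32.4 = 11.56/32.4 = 0.3568
3+: (35 − 31.2)²/31.2 = 14.44/31.2 = 0.4628
Sum = 1.899

1.899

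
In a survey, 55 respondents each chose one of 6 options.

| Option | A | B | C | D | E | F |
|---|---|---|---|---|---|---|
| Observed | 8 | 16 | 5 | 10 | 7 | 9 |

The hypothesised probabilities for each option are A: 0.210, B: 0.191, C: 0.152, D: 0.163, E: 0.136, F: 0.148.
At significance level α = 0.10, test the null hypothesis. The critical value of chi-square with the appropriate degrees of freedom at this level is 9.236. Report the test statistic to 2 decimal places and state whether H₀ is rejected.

Expected counts E_i = n·p_i: 55×0.210 = 11.55, 55×0.191 = 10.505, 55×0.152 = 8.36, 55×0.163 = 8.965, 55×0.136 = 7.48, 55×0.148 = 8.14.
cat         O        E   (O−E)²/E
A           8    11.55      1.091
B          16   10.505      2.874
C           5     8.36      1.350
D          10    8.965      0.119
E           7     7.48      0.031
F           9     8.14      0.091
Sum = 5.56
df = 5. Since 5.56 < 9.236, we do not reject H₀.

5.56; do not reject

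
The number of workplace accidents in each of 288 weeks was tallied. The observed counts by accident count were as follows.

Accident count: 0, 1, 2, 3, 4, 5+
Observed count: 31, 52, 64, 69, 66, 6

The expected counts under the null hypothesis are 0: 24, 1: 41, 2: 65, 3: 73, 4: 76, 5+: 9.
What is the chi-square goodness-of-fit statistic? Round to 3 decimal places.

χ² = (31−24)²/24 + (52−41)²/41 + (64−65)²/65 + (69−73)²/73 + (66−76)²/76 + (6−9)²/9
   = 2.0417 + 2.9512 + 0.0154 + 0.2192 + 1.3158 + 1.0000
Sum = 7.543

7.543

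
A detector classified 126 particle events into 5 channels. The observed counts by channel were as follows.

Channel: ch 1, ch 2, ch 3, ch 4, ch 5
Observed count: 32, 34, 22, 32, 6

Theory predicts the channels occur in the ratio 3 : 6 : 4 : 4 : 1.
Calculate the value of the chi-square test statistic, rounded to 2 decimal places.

Ratio total = 18. Expected counts: 126×3/18 = 21, 126×6/18 = 42, 126×4/18 = 28, 126×4/18 = 28, 126×1/18 = 7.
ch 1: (32 − 21)²/21 = 121/21 = 5.762
ch 2: (34 − 42)²/42 = 64/42 = 1.524
ch 3: (22 − 28)²/28 = 36/28 = 1.286
ch 4: (32 − 28)²/28 = 16/28 = 0.571
ch 5: (6 − 7)²/7 = 1/7 = 0.143
Sum = 9.29

9.29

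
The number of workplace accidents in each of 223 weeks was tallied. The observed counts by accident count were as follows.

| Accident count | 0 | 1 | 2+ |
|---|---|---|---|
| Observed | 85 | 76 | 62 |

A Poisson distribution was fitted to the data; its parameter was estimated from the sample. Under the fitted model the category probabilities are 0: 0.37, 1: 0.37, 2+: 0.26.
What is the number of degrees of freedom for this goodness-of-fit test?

There are k = 3 categories and 1 parameter estimated from the data, so df = 3 − 1 − 1 = 1.

1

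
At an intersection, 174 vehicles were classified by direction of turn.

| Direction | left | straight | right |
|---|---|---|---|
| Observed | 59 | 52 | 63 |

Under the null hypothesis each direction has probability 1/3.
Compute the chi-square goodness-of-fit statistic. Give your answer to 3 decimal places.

Under H₀ each category has probability 1/3, so each expected count is 174/3 = 58.
cat           O        E   (O−E)²/E
left         59       58     0.0172
straight     52       58     0.6207
right        63       58     0.4310
Sum = 1.069

1.069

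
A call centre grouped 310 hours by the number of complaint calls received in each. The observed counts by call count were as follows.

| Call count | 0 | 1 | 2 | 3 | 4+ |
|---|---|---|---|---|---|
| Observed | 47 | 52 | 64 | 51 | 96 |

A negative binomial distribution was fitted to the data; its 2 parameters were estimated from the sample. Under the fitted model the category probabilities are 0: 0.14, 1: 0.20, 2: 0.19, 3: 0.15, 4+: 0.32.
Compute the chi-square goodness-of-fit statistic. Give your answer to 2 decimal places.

2.89

Expected counts E_i = n·p_i: 310×0.14 = 43.4, 310×0.20 = 62, 310×0.19 = 58.9, 310×0.15 = 46.5, 310×0.32 = 99.2.
0: (47 − 43.4)²/43.4 = 12.96/43.4 = 0.299
1: (52 − 62)²/62 = 100/62 = 1.613
2: (64 − 58.9)²/58.9 = 26.01/58.9 = 0.442
3: (51 − 46.5)²/46.5 = 20.25/46.5 = 0.435
4+: (96 − 99.2)²/99.2 = 10.24/99.2 = 0.103
Sum = 2.89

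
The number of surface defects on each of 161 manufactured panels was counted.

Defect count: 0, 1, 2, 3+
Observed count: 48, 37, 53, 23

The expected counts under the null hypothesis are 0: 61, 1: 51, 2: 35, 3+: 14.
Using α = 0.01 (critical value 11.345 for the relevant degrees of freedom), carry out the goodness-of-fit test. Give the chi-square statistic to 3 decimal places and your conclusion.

21.656; reject

χ² = (48−61)²/61 + (37−51)²/51 + (53−35)²/35 + (23−14)²/14
   = 2.7705 + 3.8431 + 9.2571 + 5.7857
Sum = 21.656
df = 3. Since 21.656 > 11.345, we reject H₀.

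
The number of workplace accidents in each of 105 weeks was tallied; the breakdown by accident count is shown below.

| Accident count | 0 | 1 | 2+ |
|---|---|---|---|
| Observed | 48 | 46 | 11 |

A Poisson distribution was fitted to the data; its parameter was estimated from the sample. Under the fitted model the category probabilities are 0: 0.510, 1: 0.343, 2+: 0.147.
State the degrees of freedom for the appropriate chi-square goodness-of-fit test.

1

There are k = 3 categories and 1 parameter estimated from the data, so df = 3 − 1 − 1 = 1.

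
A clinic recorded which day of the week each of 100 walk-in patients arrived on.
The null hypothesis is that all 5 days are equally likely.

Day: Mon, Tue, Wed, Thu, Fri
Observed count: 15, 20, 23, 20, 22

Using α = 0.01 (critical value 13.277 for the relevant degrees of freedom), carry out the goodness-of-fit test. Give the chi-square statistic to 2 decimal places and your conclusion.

Under H₀ each category has probability 1/5, so each expected count is 100/5 = 20.
cat         O        E   (O−E)²/E
Mon        15       20      1.250
Tue        20       20      0.000
Wed        23       20      0.450
Thu        20       20      0.000
Fri        22       20      0.200
Sum = 1.90
df = 4. Since 1.90 < 13.277, we do not reject H₀.

1.90; do not reject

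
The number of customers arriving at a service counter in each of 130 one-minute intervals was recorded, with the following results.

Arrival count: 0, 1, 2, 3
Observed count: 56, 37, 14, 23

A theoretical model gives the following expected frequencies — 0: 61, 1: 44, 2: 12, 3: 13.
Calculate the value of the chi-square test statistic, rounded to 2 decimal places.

0: (56 − 61)²/61 = 25/61 = 0.410
1: (37 − 44)²/44 = 49/44 = 1.114
2: (14 − 12)²/12 = 4/12 = 0.333
3: (23 − 13)²/13 = 100/13 = 7.692
Sum = 9.55

9.55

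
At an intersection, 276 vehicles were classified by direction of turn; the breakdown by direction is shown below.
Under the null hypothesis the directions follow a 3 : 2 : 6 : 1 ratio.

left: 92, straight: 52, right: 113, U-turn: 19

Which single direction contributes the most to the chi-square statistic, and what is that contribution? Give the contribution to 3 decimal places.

left, 7.667

Ratio total = 12. Expected counts: 276×3/12 = 69, 276×2/12 = 46, 276×6/12 = 138, 276×1/12 = 23.
χ² = (92−69)²/69 + (52−46)²/46 + (113−138)²/138 + (19−23)²/23
   = 7.6667 + 0.7826 + 4.5290 + 0.6957
The largest term is for left: 7.667.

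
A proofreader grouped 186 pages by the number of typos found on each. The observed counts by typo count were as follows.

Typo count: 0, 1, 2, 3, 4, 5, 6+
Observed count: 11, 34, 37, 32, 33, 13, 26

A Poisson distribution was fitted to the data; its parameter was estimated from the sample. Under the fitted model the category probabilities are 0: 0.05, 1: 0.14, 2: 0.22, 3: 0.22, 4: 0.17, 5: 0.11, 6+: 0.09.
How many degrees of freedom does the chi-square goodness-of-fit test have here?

5

There are k = 7 categories and 1 parameter estimated from the data, so df = 7 − 1 − 1 = 5.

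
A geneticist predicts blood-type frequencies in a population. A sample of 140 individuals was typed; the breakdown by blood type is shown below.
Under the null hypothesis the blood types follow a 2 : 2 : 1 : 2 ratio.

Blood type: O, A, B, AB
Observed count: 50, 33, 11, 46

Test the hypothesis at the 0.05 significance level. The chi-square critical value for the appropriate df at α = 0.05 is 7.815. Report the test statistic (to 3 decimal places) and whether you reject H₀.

Ratio total = 7. Expected counts: 140×2/7 = 40, 140×2/7 = 40, 140×1/7 = 20, 140×2/7 = 40.
χ² = (50−40)²/40 + (33−40)²/40 + (11−20)²/20 + (46−40)²/40
   = 2.5000 + 1.2250 + 4.0500 + 0.9000
Sum = 8.675
df = 3. Since 8.675 > 7.815, we reject H₀.

8.675; reject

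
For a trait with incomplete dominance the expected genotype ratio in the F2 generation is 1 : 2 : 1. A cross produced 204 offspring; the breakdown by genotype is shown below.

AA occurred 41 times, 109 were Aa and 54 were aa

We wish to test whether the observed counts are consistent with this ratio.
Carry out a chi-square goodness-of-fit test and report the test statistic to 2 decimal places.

2.62

Ratio total = 4. Expected counts: 204×1/4 = 51, 204×2/4 = 102, 204×1/4 = 51.
cat         O        E   (O−E)²/E
AA         41       51      1.961
Aa        109      102      0.480
aa         54       51      0.176
Sum = 2.62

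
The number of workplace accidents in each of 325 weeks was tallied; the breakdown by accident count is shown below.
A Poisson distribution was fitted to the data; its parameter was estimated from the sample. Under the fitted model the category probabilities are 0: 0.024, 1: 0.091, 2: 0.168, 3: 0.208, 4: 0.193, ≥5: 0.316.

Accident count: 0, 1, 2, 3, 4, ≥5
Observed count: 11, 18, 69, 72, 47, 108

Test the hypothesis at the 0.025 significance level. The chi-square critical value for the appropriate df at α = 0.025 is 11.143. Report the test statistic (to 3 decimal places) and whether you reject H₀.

14.143; reject

Expected counts E_i = n·p_i: 325×0.024 = 7.8, 325×0.091 = 29.575, 325×0.168 = 54.6, 325×0.208 = 67.6, 325×0.193 = 62.725, 325×0.316 = 102.7.
χ² = (11−7.8)²/7.8 + (18−29.575)²/29.575 + (69−54.6)²/54.6 + (72−67.6)²/67.6 + (47−62.725)²/62.725 + (108−102.7)²/102.7
   = 1.3128 + 4.5302 + 3.7978 + 0.2864 + 3.9422 + 0.2735
Sum = 14.143
df = 4. Since 14.143 > 11.143, we reject H₀.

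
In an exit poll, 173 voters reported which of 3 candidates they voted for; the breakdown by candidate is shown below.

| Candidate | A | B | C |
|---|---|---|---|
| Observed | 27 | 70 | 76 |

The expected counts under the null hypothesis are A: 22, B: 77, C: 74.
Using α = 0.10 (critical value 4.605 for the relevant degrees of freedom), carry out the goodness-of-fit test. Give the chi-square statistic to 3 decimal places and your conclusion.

cat         O        E   (O−E)²/E
A          27       22     1.1364
B          70       77     0.6364
C          76       74     0.0541
Sum = 1.827
df = 2. Since 1.827 < 4.605, we do not reject H₀.

1.827; do not reject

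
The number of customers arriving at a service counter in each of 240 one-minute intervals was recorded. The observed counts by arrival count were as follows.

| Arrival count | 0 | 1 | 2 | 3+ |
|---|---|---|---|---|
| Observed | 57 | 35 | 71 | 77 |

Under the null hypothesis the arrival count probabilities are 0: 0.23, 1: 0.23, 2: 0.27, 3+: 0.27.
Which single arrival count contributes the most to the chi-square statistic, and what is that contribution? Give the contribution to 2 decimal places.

1, 7.39

Expected counts E_i = n·p_i: 240×0.23 = 55.2, 240×0.23 = 55.2, 240×0.27 = 64.8, 240×0.27 = 64.8.
χ² = (57−55.2)²/55.2 + (35−55.2)²/55.2 + (71−64.8)²/64.8 + (77−64.8)²/64.8
   = 0.059 + 7.392 + 0.593 + 2.297
The largest term is for 1: 7.39.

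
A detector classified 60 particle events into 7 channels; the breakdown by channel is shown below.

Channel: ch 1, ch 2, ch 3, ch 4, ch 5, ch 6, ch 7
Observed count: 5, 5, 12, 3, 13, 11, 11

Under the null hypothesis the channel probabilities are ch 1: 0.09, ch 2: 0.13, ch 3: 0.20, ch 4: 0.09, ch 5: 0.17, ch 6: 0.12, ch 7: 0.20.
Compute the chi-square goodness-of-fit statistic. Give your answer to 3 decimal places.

4.959

Expected counts E_i = n·p_i: 60×0.09 = 5.4, 60×0.13 = 7.8, 60×0.20 = 12, 60×0.09 = 5.4, 60×0.17 = 10.2, 60×0.12 = 7.2, 60×0.20 = 12.
χ² = (5−5.4)²/5.4 + (5−7.8)²/7.8 + (12−12)²/12 + (3−5.4)²/5.4 + (13−10.2)²/10.2 + (11−7.2)²/7.2 + (11−12)²/12
   = 0.0296 + 1.0051 + 0.0000 + 1.0667 + 0.7686 + 2.0056 + 0.0833
Sum = 4.959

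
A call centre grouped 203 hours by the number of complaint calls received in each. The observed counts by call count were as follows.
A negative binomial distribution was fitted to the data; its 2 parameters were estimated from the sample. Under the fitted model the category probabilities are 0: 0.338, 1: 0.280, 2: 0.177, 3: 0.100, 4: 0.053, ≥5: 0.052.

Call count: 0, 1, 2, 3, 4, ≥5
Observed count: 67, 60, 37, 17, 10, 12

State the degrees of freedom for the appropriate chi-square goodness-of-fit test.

3

There are k = 6 categories and 2 parameters estimated from the data, so df = 6 − 1 − 2 = 3.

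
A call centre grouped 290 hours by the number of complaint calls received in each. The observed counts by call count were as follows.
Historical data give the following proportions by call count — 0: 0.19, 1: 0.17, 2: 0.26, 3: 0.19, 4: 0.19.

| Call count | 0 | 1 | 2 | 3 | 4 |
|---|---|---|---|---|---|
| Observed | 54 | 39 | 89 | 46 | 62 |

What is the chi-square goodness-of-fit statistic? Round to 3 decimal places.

Expected counts E_i = n·p_i: 290×0.19 = 55.1, 290×0.17 = 49.3, 290×0.26 = 75.4, 290×0.19 = 55.1, 290×0.19 = 55.1.
χ² = (54−55.1)²/55.1 + (39−49.3)²/49.3 + (89−75.4)²/75.4 + (46−55.1)²/55.1 + (62−55.1)²/55.1
   = 0.0220 + 2.1519 + 2.4531 + 1.5029 + 0.8641
Sum = 6.994

6.994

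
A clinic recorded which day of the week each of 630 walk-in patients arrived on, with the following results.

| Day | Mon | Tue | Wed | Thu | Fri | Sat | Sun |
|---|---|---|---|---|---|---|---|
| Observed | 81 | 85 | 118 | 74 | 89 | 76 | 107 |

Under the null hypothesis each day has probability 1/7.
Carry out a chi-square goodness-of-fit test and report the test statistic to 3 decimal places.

Under H₀ each category has probability 1/7, so each expected count is 630/7 = 90.
Mon: (81 − 90)²/90 = 81/90 = 0.9000
Tue: (85 − 90)²/90 = 25/90 = 0.2778
Wed: (118 − 90)²/90 = 784/90 = 8.7111
Thu: (74 − 90)²/90 = 256/90 = 2.8444
Fri: (89 − 90)²/90 = 1/90 = 0.0111
Sat: (76 − 90)²/90 = 196/90 = 2.1778
Sun: (107 − 90)²/90 = 289/90 = 3.2111
Sum = 18.133

18.133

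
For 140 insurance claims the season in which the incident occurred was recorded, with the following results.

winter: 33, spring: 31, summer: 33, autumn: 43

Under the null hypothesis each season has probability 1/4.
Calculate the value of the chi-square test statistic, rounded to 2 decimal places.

Under H₀ each category has probability 1/4, so each expected count is 140/4 = 35.
χ² = (33−35)²/35 + (31−35)²/35 + (33−35)²/35 + (43−35)²/35
   = 0.114 + 0.457 + 0.114 + 1.829
Sum = 2.51

2.51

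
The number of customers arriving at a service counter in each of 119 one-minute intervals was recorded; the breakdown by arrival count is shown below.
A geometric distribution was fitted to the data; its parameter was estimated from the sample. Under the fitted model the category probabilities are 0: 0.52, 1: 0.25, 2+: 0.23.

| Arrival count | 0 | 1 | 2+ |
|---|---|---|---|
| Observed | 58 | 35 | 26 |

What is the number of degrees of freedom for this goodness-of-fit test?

1

There are k = 3 categories and 1 parameter estimated from the data, so df = 3 − 1 − 1 = 1.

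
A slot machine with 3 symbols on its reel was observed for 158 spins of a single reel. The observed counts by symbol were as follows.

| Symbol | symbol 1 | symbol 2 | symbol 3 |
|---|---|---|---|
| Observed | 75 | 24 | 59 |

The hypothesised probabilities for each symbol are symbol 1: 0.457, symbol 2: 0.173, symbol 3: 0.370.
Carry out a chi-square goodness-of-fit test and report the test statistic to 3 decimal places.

Expected counts E_i = n·p_i: 158×0.457 = 72.206, 158×0.173 = 27.334, 158×0.370 = 58.46.
symbol 1: (75 − 72.206)²/72.206 = 7.806436/72.206 = 0.1081
symbol 2: (24 − 27.334)²/27.334 = 11.115556/27.334 = 0.4067
symbol 3: (59 − 58.46)²/58.46 = 0.2916/58.46 = 0.0050
Sum = 0.520

0.520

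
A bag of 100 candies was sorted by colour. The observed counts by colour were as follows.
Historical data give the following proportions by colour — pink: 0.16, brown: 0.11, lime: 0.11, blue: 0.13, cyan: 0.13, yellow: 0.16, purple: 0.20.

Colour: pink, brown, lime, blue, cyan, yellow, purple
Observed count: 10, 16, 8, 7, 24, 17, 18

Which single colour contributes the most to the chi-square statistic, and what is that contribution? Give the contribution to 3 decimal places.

Expected counts E_i = n·p_i: 100×0.16 = 16, 100×0.11 = 11, 100×0.11 = 11, 100×0.13 = 13, 100×0.13 = 13, 100×0.16 = 16, 100×0.20 = 20.
χ² = (10−16)²/16 + (16−11)²/11 + (8−11)²/11 + (7−13)²/13 + (24−13)²/13 + (17−16)²/16 + (18−20)²/20
   = 2.2500 + 2.2727 + 0.8182 + 2.7692 + 9.3077 + 0.0625 + 0.2000
The largest term is for cyan: 9.308.

cyan, 9.308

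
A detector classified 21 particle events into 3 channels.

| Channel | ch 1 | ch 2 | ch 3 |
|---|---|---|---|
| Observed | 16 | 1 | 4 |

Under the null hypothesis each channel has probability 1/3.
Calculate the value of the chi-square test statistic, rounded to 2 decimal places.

Expected count for each of the 3 categories: 21/3 = 7.
cat         O        E   (O−E)²/E
ch 1       16        7     11.571
ch 2        1        7      5.143
ch 3        4        7      1.286
Sum = 18.00

18.00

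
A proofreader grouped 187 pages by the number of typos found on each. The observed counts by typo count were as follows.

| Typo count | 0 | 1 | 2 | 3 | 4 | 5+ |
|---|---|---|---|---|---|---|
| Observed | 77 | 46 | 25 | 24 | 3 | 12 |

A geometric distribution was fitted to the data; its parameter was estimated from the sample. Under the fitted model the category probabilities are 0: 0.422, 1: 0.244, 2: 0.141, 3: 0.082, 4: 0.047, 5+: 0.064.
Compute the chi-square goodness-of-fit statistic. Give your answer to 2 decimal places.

8.83

Expected counts E_i = n·p_i: 187×0.422 = 78.914, 187×0.244 = 45.628, 187×0.141 = 26.367, 187×0.082 = 15.334, 187×0.047 = 8.789, 187×0.064 = 11.968.
cat         O        E   (O−E)²/E
0          77   78.914      0.046
1          46   45.628      0.003
2          25   26.367      0.071
3          24   15.334      4.898
4           3    8.789      3.813
5+         12   11.968      0.000
Sum = 8.83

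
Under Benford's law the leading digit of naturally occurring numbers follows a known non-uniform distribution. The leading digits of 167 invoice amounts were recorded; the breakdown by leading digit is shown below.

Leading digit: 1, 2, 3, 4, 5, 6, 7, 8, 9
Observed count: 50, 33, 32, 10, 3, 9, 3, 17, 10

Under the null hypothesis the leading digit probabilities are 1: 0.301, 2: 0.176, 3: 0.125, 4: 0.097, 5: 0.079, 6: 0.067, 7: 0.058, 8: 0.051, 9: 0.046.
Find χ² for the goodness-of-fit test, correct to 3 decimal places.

30.813

Expected counts E_i = n·p_i: 167×0.301 = 50.267, 167×0.176 = 29.392, 167×0.125 = 20.875, 167×0.097 = 16.199, 167×0.079 = 13.193, 167×0.067 = 11.189, 167×0.058 = 9.686, 167×0.051 = 8.517, 167×0.046 = 7.682.
cat         O        E   (O−E)²/E
1          50   50.267     0.0014
2          33   29.392     0.4429
3          32   20.875     5.9289
4          10   16.199     2.3722
5           3   13.193     7.8752
6           9   11.189     0.4283
7           3    9.686     4.6152
8          17    8.517     8.4491
9          10    7.682     0.6994
Sum = 30.813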